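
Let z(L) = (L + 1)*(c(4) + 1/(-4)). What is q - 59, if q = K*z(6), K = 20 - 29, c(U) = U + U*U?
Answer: -5213/4 ≈ -1303.3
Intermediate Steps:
c(U) = U + U²
K = -9
z(L) = 79/4 + 79*L/4 (z(L) = (L + 1)*(4*(1 + 4) + 1/(-4)) = (1 + L)*(4*5 - ¼) = (1 + L)*(20 - ¼) = (1 + L)*(79/4) = 79/4 + 79*L/4)
q = -4977/4 (q = -9*(79/4 + (79/4)*6) = -9*(79/4 + 237/2) = -9*553/4 = -4977/4 ≈ -1244.3)
q - 59 = -4977/4 - 59 = -5213/4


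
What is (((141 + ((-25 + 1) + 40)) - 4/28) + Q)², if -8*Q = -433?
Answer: 139594225/3136 ≈ 44513.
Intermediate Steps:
Q = 433/8 (Q = -⅛*(-433) = 433/8 ≈ 54.125)
(((141 + ((-25 + 1) + 40)) - 4/28) + Q)² = (((141 + ((-25 + 1) + 40)) - 4/28) + 433/8)² = (((141 + (-24 + 40)) - 4*1/28) + 433/8)² = (((141 + 16) - ⅐) + 433/8)² = ((157 - ⅐) + 433/8)² = (1098/7 + 433/8)² = (11815/56)² = 139594225/3136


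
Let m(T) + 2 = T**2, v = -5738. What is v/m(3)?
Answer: -5738/7 ≈ -819.71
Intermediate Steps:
m(T) = -2 + T**2
v/m(3) = -5738/(-2 + 3**2) = -5738/(-2 + 9) = -5738/7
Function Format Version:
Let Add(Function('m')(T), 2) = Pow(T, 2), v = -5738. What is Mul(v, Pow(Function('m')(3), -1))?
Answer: Rational(-5738, 7) ≈ -819.71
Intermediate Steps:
Function('m')(T) = Add(-2, Pow(T, 2))
Mul(v, Pow(Function('m')(3), -1)) = Mul(-5738, Pow(Add(-2, Pow(3, 2)), -1)) = Mul(-5738, Pow(Add(-2, 9), -1)) = Mul(-5738, Pow(7, -1)) = Mul(-5738, Rational(1, 7)) = Rational(-5738, 7)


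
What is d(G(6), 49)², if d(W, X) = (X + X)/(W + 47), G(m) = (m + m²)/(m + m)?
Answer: 38416/10201 ≈ 3.7659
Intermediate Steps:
G(m) = (m + m²)/(2*m) (G(m) = (m + m²)/((2*m)) = (m + m²)*(1/(2*m)) = (m + m²)/(2*m))
d(W, X) = 2*X/(47 + W) (d(W, X) = (2*X)/(47 + W) = 2*X/(47 + W))
d(G(6), 49)² = (2*49/(47 + (½ + (½)*6)))² = (2*49/(47 + (½ + 3)))² = (2*49/(47 + 7/2))² = (2*49/(101/2))² = (2*49*(2/101))² = (196/101)² = 38416/10201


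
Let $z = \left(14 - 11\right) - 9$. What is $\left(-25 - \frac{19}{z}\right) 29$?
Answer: $- \frac{3799}{6} \approx -633.17$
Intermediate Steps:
$z = -6$ ($z = 3 - 9 = -6$)
$\left(-25 - \frac{19}{z}\right) 29 = \left(-25 - \frac{19}{-6}\right) 29 = \left(-25 - - \frac{19}{6}\right) 29 = \left(-25 + \frac{19}{6}\right) 29 = \left(- \frac{131}{6}\right) 29 = - \frac{3799}{6}$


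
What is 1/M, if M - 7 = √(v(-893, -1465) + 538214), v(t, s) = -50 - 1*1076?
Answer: -7/537039 + 16*√2098/537039 ≈ 0.0013516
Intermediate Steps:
v(t, s) = -1126 (v(t, s) = -50 - 1076 = -1126)
M = 7 + 16*√2098 (M = 7 + √(-1126 + 538214) = 7 + √537088 = 7 + 16*√2098 ≈ 739.86)
1/M = 1/(7 + 16*√2098)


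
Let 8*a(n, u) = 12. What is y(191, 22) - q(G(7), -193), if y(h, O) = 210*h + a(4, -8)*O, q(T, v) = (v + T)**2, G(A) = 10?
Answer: 6654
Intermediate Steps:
a(n, u) = 3/2 (a(n, u) = (1/8)*12 = 3/2)
q(T, v) = (T + v)**2
y(h, O) = 210*h + 3*O/2
y(191, 22) - q(G(7), -193) = (210*191 + (3/2)*22) - (10 - 193)**2 = (40110 + 33) - 1*(-183)**2 = 40143 - 1*33489 = 40143 - 33489 = 6654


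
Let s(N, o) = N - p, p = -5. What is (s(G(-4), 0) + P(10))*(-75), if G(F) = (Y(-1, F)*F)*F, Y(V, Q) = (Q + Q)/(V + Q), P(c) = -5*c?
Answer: 1455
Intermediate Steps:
Y(V, Q) = 2*Q/(Q + V) (Y(V, Q) = (2*Q)/(Q + V) = 2*Q/(Q + V))
G(F) = 2*F³/(-1 + F) (G(F) = ((2*F/(F - 1))*F)*F = ((2*F/(-1 + F))*F)*F = (2*F²/(-1 + F))*F = 2*F³/(-1 + F))
s(N, o) = 5 + N (s(N, o) = N - 1*(-5) = N + 5 = 5 + N)
(s(G(-4), 0) + P(10))*(-75) = ((5 + 2*(-4)³/(-1 - 4)) - 5*10)*(-75) = ((5 + 2*(-64)/(-5)) - 50)*(-75) = ((5 + 2*(-64)*(-⅕)) - 50)*(-75) = ((5 + 128/5) - 50)*(-75) = (153/5 - 50)*(-75) = -97/5*(-75) = 1455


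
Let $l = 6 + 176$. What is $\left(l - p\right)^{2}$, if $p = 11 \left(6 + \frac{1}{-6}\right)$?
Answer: $\frac{499849}{36} \approx 13885.0$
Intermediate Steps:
$p = \frac{385}{6}$ ($p = 11 \left(6 - \frac{1}{6}\right) = 11 \cdot \frac{35}{6} = \frac{385}{6} \approx 64.167$)
$l = 182$
$\left(l - p\right)^{2} = \left(182 - \frac{385}{6}\right)^{2} = \left(\frac{707}{6}\right)^{2} = \frac{499849}{36}$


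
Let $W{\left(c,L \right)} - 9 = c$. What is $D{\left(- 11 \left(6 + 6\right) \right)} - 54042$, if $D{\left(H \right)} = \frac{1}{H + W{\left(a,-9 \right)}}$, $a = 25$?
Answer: $- \frac{5296117}{98} \approx -54042.0$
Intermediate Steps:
$W{\left(c,L \right)} = 9 + c$
$D{\left(H \right)} = \frac{1}{34 + H}$ ($D{\left(H \right)} = \frac{1}{H + \left(9 + 25\right)} = \frac{1}{H + 34} = \frac{1}{34 + H}$)
$D{\left(- 11 \left(6 + 6\right) \right)} - 54042 = \frac{1}{34 - 11 \left(6 + 6\right)} - 54042 = \frac{1}{34 - 132} - 54042 = \frac{1}{-98} - 54042 = - \frac{1}{98} - 54042 = - \frac{5296117}{98}$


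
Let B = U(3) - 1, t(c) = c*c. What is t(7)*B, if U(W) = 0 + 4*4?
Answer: 735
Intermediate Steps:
t(c) = c**2
U(W) = 16 (U(W) = 0 + 16 = 16)
B = 15 (B = 16 - 1 = 15)
t(7)*B = 7**2*15 = 49*15 = 735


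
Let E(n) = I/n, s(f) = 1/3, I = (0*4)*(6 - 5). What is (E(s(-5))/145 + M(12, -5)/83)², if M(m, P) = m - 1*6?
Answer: 36/6889 ≈ 0.0052257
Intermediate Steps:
M(m, P) = -6 + m (M(m, P) = m - 6 = -6 + m)
I = 0 (I = 0*1 = 0)
s(f) = ⅓
E(n) = 0 (E(n) = 0/n = 0)
(E(s(-5))/145 + M(12, -5)/83)² = (0/145 + (-6 + 12)/83)² = (0*(1/145) + 6*(1/83))² = (0 + 6/83)² = (6/83)² = 36/6889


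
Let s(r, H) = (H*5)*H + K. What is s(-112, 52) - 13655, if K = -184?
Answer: -319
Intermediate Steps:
s(r, H) = -184 + 5*H² (s(r, H) = (H*5)*H - 184 = (5*H)*H - 184 = 5*H² - 184 = -184 + 5*H²)
s(-112, 52) - 13655 = (-184 + 5*52²) - 13655 = (-184 + 5*2704) - 13655 = (-184 + 13520) - 13655 = 13336 - 13655 = -319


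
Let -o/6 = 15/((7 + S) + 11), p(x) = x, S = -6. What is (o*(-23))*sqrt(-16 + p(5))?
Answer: 345*I*sqrt(11)/2 ≈ 572.12*I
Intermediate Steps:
o = -15/2 (o = -90/((7 - 6) + 11) = -90/(1 + 11) = -90/12 = -6*5/4 = -15/2 ≈ -7.5000)
(o*(-23))*sqrt(-16 + p(5)) = (-15/2*(-23))*sqrt(-16 + 5) = 345*sqrt(-11)/2 = 345*(I*sqrt(11))/2 = 345*I*sqrt(11)/2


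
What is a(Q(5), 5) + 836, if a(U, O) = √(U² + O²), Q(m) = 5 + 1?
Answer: 836 + √61 ≈ 843.81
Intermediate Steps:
Q(m) = 6
a(U, O) = √(O² + U²)
a(Q(5), 5) + 836 = √(5² + 6²) + 836 = √(25 + 36) + 836 = √61 + 836 = 836 + √61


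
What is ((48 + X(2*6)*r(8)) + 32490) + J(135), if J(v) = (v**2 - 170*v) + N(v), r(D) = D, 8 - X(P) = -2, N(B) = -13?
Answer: 27880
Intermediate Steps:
X(P) = 10 (X(P) = 8 - 1*(-2) = 8 + 2 = 10)
J(v) = -13 + v**2 - 170*v (J(v) = (v**2 - 170*v) - 13 = -13 + v**2 - 170*v)
((48 + X(2*6)*r(8)) + 32490) + J(135) = ((48 + 10*8) + 32490) + (-13 + 135**2 - 170*135) = ((48 + 80) + 32490) + (-13 + 18225 - 22950) = (128 + 32490) - 4738 = 32618 - 4738 = 27880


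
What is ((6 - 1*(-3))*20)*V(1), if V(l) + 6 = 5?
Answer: -180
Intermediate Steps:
V(l) = -1 (V(l) = -6 + 5 = -1)
((6 - 1*(-3))*20)*V(1) = ((6 - 1*(-3))*20)*(-1) = ((6 + 3)*20)*(-1) = (9*20)*(-1) = 180*(-1) = -180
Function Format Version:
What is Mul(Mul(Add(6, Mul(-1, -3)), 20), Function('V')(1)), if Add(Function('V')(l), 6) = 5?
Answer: -180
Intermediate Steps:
Function('V')(l) = -1 (Function('V')(l) = Add(-6, 5) = -1)
Mul(Mul(Add(6, Mul(-1, -3)), 20), Function('V')(1)) = Mul(Mul(Add(6, Mul(-1, -3)), 20), -1) = Mul(Mul(Add(6, 3), 20), -1) = Mul(Mul(9, 20), -1) = Mul(180, -1) = -180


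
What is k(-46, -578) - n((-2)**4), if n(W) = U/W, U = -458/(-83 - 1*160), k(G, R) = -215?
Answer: -418189/1944 ≈ -215.12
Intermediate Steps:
U = 458/243 (U = -458/(-83 - 160) = -458/(-243) = -458*(-1/243) = 458/243 ≈ 1.8848)
n(W) = 458/(243*W)
k(-46, -578) - n((-2)**4) = -215 - 458/(243*((-2)**4)) = -215 - 458/(243*16) = -215 - 1*229/1944 = -215 - 229/1944 = -418189/1944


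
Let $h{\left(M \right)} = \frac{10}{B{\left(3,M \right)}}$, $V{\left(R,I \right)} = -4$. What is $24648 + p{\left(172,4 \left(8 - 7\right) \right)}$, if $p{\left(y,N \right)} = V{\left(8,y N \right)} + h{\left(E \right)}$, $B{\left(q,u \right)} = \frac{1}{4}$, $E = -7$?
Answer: $24684$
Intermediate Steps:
$B{\left(q,u \right)} = \frac{1}{4}$
$h{\left(M \right)} = 40$ ($h{\left(M \right)} = 10 \frac{1}{\frac{1}{4}} = 10 \cdot 4 = 40$)
$p{\left(y,N \right)} = 36$ ($p{\left(y,N \right)} = -4 + 40 = 36$)
$24648 + p{\left(172,4 \left(8 - 7\right) \right)} = 24648 + 36 = 24684$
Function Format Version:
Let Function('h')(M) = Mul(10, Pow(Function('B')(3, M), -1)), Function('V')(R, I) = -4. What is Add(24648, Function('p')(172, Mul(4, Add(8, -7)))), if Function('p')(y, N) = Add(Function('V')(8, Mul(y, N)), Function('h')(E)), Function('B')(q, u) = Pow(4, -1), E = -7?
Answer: 24684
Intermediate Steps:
Function('B')(q, u) = Rational(1, 4)
Function('h')(M) = 40 (Function('h')(M) = Mul(10, Pow(Rational(1, 4), -1)) = Mul(10, 4) = 40)
Function('p')(y, N) = 36 (Function('p')(y, N) = Add(-4, 40) = 36)
Add(24648, Function('p')(172, Mul(4, Add(8, -7)))) = Add(24648, 36) = 24684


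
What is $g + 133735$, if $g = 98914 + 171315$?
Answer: $403964$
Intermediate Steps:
$g = 270229$
$g + 133735 = 270229 + 133735 = 403964$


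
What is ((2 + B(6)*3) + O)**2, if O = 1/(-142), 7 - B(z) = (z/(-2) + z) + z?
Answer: 323761/20164 ≈ 16.056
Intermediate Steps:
B(z) = 7 - 3*z/2 (B(z) = 7 - ((z/(-2) + z) + z) = 7 - ((z*(-1/2) + z) + z) = 7 - ((-z/2 + z) + z) = 7 - (z/2 + z) = 7 - 3*z/2)
O = -1/142 ≈ -0.0070423
((2 + B(6)*3) + O)**2 = ((2 + (7 - 3/2*6)*3) - 1/142)**2 = ((2 + (7 - 9)*3) - 1/142)**2 = ((2 - 2*3) - 1/142)**2 = ((2 - 6) - 1/142)**2 = (-4 - 1/142)**2 = (-569/142)**2 = 323761/20164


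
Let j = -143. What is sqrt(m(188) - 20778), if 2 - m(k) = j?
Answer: I*sqrt(20633) ≈ 143.64*I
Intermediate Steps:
m(k) = 145 (m(k) = 2 - 1*(-143) = 2 + 143 = 145)
sqrt(m(188) - 20778) = sqrt(145 - 20778) = sqrt(-20633) = I*sqrt(20633)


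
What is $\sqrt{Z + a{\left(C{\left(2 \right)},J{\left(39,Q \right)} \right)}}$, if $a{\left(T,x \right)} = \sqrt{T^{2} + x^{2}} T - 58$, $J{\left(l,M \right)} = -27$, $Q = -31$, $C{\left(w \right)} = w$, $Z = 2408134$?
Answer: $\sqrt{2408076 + 2 \sqrt{733}} \approx 1551.8$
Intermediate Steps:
$a{\left(T,x \right)} = -58 + T \sqrt{T^{2} + x^{2}}$ ($a{\left(T,x \right)} = T \sqrt{T^{2} + x^{2}} - 58 = -58 + T \sqrt{T^{2} + x^{2}}$)
$\sqrt{Z + a{\left(C{\left(2 \right)},J{\left(39,Q \right)} \right)}} = \sqrt{2408134 - \left(58 - 2 \sqrt{2^{2} + \left(-27\right)^{2}}\right)} = \sqrt{2408134 - \left(58 - 2 \sqrt{4 + 729}\right)} = \sqrt{2408134 - \left(58 - 2 \sqrt{733}\right)} = \sqrt{2408076 + 2 \sqrt{733}}$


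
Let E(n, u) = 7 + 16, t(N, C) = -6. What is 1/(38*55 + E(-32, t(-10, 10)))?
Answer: 1/2113 ≈ 0.00047326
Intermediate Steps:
E(n, u) = 23
1/(38*55 + E(-32, t(-10, 10))) = 1/(38*55 + 23) = 1/(2090 + 23) = 1/2113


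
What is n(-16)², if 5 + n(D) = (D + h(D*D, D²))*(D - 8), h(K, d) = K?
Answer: 33235225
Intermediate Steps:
n(D) = -5 + (-8 + D)*(D + D²) (n(D) = -5 + (D + D*D)*(D - 8) = -5 + (D + D²)*(-8 + D) = -5 + (-8 + D)*(D + D²))
n(-16)² = (-5 + (-16)³ - 8*(-16) - 7*(-16)²)² = (-5 - 4096 + 128 - 7*256)² = (-5 - 4096 + 128 - 1792)² = (-5765)² = 33235225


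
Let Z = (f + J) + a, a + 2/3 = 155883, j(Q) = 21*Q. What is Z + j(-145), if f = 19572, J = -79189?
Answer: 279661/3 ≈ 93220.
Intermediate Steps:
a = 467647/3 (a = -2/3 + 155883 = 467647/3 ≈ 1.5588e+5)
Z = 288796/3 (Z = (19572 - 79189) + 467647/3 = -59617 + 467647/3 = 288796/3 ≈ 96265.)
Z + j(-145) = 288796/3 + 21*(-145) = 288796/3 - 3045 = 279661/3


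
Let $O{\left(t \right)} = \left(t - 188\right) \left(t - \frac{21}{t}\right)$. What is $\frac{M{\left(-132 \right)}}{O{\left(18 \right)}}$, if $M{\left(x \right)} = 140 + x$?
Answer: $- \frac{24}{8585} \approx -0.0027956$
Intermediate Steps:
$O{\left(t \right)} = \left(-188 + t\right) \left(t - \frac{21}{t}\right)$
$\frac{M{\left(-132 \right)}}{O{\left(18 \right)}} = \frac{140 - 132}{-21 + 18^{2} - 3384 + \frac{3948}{18}} = \frac{8}{-21 + 324 - 3384 + 3948 \cdot \frac{1}{18}} = \frac{8}{-21 + 324 - 3384 + \frac{658}{3}} = \frac{8}{- \frac{8585}{3}} = 8 \left(- \frac{3}{8585}\right) = - \frac{24}{8585}$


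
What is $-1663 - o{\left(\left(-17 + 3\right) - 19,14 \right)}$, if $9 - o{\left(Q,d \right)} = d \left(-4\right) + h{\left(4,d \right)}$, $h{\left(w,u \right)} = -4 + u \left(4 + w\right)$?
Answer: $-1620$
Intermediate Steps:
$o{\left(Q,d \right)} = 13 - 4 d$ ($o{\left(Q,d \right)} = 9 - \left(d \left(-4\right) + \left(-4 + 4 d + d 4\right)\right) = 9 - \left(- 4 d + \left(-4 + 4 d + 4 d\right)\right) = 9 - \left(- 4 d + \left(-4 + 8 d\right)\right) = 9 - \left(-4 + 4 d\right) = 13 - 4 d$)
$-1663 - o{\left(\left(-17 + 3\right) - 19,14 \right)} = -1663 - \left(13 - 56\right) = -1663 - -43 = -1663 + 43 = -1620$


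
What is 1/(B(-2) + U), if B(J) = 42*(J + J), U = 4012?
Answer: 1/3844 ≈ 0.00026015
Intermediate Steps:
B(J) = 84*J (B(J) = 42*(2*J) = 84*J)
1/(B(-2) + U) = 1/(84*(-2) + 4012) = 1/(-168 + 4012) = 1/3844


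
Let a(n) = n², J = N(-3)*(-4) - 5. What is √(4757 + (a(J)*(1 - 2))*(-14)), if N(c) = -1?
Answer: √4771 ≈ 69.072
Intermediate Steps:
J = -1 (J = -1*(-4) - 5 = 4 - 5 = -1)
√(4757 + (a(J)*(1 - 2))*(-14)) = √(4757 + ((-1)²*(1 - 2))*(-14)) = √(4757 + (1*(-1))*(-14)) = √(4757 - 1*(-14)) = √(4757 + 14) = √4771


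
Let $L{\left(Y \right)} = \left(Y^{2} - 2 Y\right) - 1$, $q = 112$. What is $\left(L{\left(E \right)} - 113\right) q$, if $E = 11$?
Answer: $-1680$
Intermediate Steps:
$L{\left(Y \right)} = -1 + Y^{2} - 2 Y$
$\left(L{\left(E \right)} - 113\right) q = \left(\left(-1 + 11^{2} - 22\right) - 113\right) 112 = \left(\left(-1 + 121 - 22\right) - 113\right) 112 = \left(98 - 113\right) 112 = \left(-15\right) 112 = -1680$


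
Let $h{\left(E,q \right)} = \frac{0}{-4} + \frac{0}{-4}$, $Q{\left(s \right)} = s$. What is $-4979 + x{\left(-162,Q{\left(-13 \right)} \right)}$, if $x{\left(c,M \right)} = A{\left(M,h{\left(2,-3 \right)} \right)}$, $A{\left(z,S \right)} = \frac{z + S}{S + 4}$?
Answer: $- \frac{19929}{4} \approx -4982.3$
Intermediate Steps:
$h{\left(E,q \right)} = 0$ ($h{\left(E,q \right)} = 0 \left(- \frac{1}{4}\right) + 0 \left(- \frac{1}{4}\right) = 0 + 0 = 0$)
$A{\left(z,S \right)} = \frac{S + z}{4 + S}$
$x{\left(c,M \right)} = \frac{M}{4}$ ($x{\left(c,M \right)} = \frac{0 + M}{4 + 0} = \frac{M}{4}$)
$-4979 + x{\left(-162,Q{\left(-13 \right)} \right)} = -4979 + \frac{1}{4} \left(-13\right) = -4979 - \frac{13}{4} = - \frac{19929}{4}$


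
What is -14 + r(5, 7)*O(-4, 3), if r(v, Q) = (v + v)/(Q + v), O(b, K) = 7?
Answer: -49/6 ≈ -8.1667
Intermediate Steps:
r(v, Q) = 2*v/(Q + v) (r(v, Q) = (2*v)/(Q + v) = 2*v/(Q + v))
-14 + r(5, 7)*O(-4, 3) = -14 + (2*5/(7 + 5))*7 = -14 + (2*5/12)*7 = -14 + (2*5*(1/12))*7 = -14 + (5/6)*7 = -14 + 35/6 = -49/6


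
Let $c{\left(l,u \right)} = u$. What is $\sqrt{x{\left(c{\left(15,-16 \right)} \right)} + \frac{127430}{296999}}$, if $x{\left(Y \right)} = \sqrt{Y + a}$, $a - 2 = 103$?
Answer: $\frac{\sqrt{37846582570 + 88208406001 \sqrt{89}}}{296999} \approx 3.1405$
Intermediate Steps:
$a = 105$ ($a = 2 + 103 = 105$)
$x{\left(Y \right)} = \sqrt{105 + Y}$ ($x{\left(Y \right)} = \sqrt{Y + 105} = \sqrt{105 + Y}$)
$\sqrt{x{\left(c{\left(15,-16 \right)} \right)} + \frac{127430}{296999}} = \sqrt{\sqrt{105 - 16} + \frac{127430}{296999}} = \sqrt{\sqrt{89} + 127430 \cdot \frac{1}{296999}} = \sqrt{\sqrt{89} + \frac{127430}{296999}} = \sqrt{\frac{127430}{296999} + \sqrt{89}}$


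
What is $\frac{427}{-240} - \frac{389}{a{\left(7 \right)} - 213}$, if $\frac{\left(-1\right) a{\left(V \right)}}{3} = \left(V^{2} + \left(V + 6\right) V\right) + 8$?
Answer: $- \frac{62393}{52560} \approx -1.1871$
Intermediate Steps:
$a{\left(V \right)} = -24 - 3 V^{2} - 3 V \left(6 + V\right)$ ($a{\left(V \right)} = - 3 \left(\left(V^{2} + \left(V + 6\right) V\right) + 8\right) = - 3 \left(\left(V^{2} + \left(6 + V\right) V\right) + 8\right) = - 3 \left(\left(V^{2} + V \left(6 + V\right)\right) + 8\right) = - 3 \left(8 + V^{2} + V \left(6 + V\right)\right) = -24 - 3 V^{2} - 3 V \left(6 + V\right)$)
$\frac{427}{-240} - \frac{389}{a{\left(7 \right)} - 213} = \frac{427}{-240} - \frac{389}{\left(-24 - 126 - 6 \cdot 7^{2}\right) - 213} = 427 \left(- \frac{1}{240}\right) - \frac{389}{\left(-24 - 126 - 294\right) - 213} = - \frac{427}{240} - \frac{389}{\left(-24 - 126 - 294\right) - 213} = - \frac{427}{240} - \frac{389}{-444 - 213} = - \frac{427}{240} - \frac{389}{-657} = - \frac{427}{240} - - \frac{389}{657} = - \frac{427}{240} + \frac{389}{657} = - \frac{62393}{52560}$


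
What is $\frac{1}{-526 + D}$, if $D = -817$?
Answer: $- \frac{1}{1343} \approx -0.0007446$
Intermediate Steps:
$\frac{1}{-526 + D} = \frac{1}{-526 - 817} = \frac{1}{-1343} = - \frac{1}{1343}$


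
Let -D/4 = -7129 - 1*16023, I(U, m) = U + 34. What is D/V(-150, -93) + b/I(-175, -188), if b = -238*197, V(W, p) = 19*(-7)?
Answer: -6821890/18753 ≈ -363.78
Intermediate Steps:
I(U, m) = 34 + U
D = 92608 (D = -4*(-7129 - 1*16023) = -4*(-7129 - 16023) = -4*(-23152) = 92608)
V(W, p) = -133
b = -46886
D/V(-150, -93) + b/I(-175, -188) = 92608/(-133) - 46886/(34 - 175) = 92608*(-1/133) - 46886/(-141) = -92608/133 - 46886*(-1/141) = -92608/133 + 46886/141 = -6821890/18753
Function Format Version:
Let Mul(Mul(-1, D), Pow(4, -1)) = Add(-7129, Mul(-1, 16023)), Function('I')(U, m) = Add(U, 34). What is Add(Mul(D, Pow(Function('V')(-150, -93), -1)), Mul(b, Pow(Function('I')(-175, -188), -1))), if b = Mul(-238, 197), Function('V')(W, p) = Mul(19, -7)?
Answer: Rational(-6821890, 18753) ≈ -363.78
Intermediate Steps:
Function('I')(U, m) = Add(34, U)
D = 92608 (D = Mul(-4, Add(-7129, Mul(-1, 16023))) = Mul(-4, Add(-7129, -16023)) = Mul(-4, -23152) = 92608)
Function('V')(W, p) = -133
b = -46886
Add(Mul(D, Pow(Function('V')(-150, -93), -1)), Mul(b, Pow(Function('I')(-175, -188), -1))) = Add(Mul(92608, Pow(-133, -1)), Mul(-46886, Pow(Add(34, -175), -1))) = Add(Mul(92608, Rational(-1, 133)), Mul(-46886, Pow(-141, -1))) = Add(Rational(-92608, 133), Mul(-46886, Rational(-1, 141))) = Add(Rational(-92608, 133), Rational(46886, 141)) = Rational(-6821890, 18753)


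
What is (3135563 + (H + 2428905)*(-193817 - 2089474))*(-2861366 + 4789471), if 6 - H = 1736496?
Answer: -3048298917734687210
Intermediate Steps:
H = -1736490 (H = 6 - 1*1736496 = 6 - 1736496 = -1736490)
(3135563 + (H + 2428905)*(-193817 - 2089474))*(-2861366 + 4789471) = (3135563 + (-1736490 + 2428905)*(-193817 - 2089474))*(-2861366 + 4789471) = (3135563 + 692415*(-2283291))*1928105 = (3135563 - 1580984937765)*1928105 = -1580981802202*1928105 = -3048298917734687210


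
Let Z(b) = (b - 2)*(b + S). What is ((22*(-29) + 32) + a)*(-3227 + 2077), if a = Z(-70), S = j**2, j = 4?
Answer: -3774300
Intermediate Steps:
S = 16 (S = 4**2 = 16)
Z(b) = (-2 + b)*(16 + b) (Z(b) = (b - 2)*(b + 16) = (-2 + b)*(16 + b))
a = 3888 (a = -32 + (-70)**2 + 14*(-70) = -32 + 4900 - 980 = 3888)
((22*(-29) + 32) + a)*(-3227 + 2077) = ((22*(-29) + 32) + 3888)*(-3227 + 2077) = ((-638 + 32) + 3888)*(-1150) = (-606 + 3888)*(-1150) = 3282*(-1150) = -3774300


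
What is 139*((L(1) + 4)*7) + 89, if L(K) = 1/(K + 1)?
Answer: 8935/2 ≈ 4467.5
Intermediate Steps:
L(K) = 1/(1 + K)
139*((L(1) + 4)*7) + 89 = 139*((1/(1 + 1) + 4)*7) + 89 = 139*((1/2 + 4)*7) + 89 = 139*((½ + 4)*7) + 89 = 139*((9/2)*7) + 89 = 139*(63/2) + 89 = 8757/2 + 89 = 8935/2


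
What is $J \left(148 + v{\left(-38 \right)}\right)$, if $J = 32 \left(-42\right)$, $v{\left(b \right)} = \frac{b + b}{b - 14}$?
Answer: $- \frac{2611392}{13} \approx -2.0088 \cdot 10^{5}$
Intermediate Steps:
$v{\left(b \right)} = \frac{2 b}{-14 + b}$
$J = -1344$
$J \left(148 + v{\left(-38 \right)}\right) = - 1344 \left(148 + 2 \left(-38\right) \frac{1}{-14 - 38}\right) = - 1344 \left(148 + 2 \left(-38\right) \frac{1}{-52}\right) = - 1344 \left(148 + 2 \left(-38\right) \left(- \frac{1}{52}\right)\right) = - 1344 \left(148 + \frac{19}{13}\right) = \left(-1344\right) \frac{1943}{13} = - \frac{2611392}{13}$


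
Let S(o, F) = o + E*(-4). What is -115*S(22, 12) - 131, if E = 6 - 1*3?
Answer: -1281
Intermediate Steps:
E = 3 (E = 6 - 3 = 3)
S(o, F) = -12 + o (S(o, F) = o + 3*(-4) = o - 12 = -12 + o)
-115*S(22, 12) - 131 = -115*(-12 + 22) - 131 = -115*10 - 131 = -1150 - 131 = -1281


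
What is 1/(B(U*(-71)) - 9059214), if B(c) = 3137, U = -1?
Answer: -1/9056077 ≈ -1.1042e-7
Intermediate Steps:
1/(B(U*(-71)) - 9059214) = 1/(3137 - 9059214) = 1/(-9056077) = -1/9056077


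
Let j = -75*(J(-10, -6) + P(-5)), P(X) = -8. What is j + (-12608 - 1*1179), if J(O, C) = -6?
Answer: -12737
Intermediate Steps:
j = 1050 (j = -75*(-6 - 8) = -75*(-14) = 1050)
j + (-12608 - 1*1179) = 1050 + (-12608 - 1*1179) = 1050 + (-12608 - 1179) = 1050 - 13787 = -12737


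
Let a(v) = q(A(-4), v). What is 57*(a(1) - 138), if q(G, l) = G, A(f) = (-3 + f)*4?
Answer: -9462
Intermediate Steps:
A(f) = -12 + 4*f
a(v) = -28 (a(v) = -12 + 4*(-4) = -12 - 16 = -28)
57*(a(1) - 138) = 57*(-28 - 138) = 57*(-166) = -9462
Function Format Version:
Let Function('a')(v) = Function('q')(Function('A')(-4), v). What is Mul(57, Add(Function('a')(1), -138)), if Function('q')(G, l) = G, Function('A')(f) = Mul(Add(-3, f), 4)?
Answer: -9462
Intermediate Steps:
Function('A')(f) = Add(-12, Mul(4, f))
Function('a')(v) = -28 (Function('a')(v) = Add(-12, Mul(4, -4)) = Add(-12, -16) = -28)
Mul(57, Add(Function('a')(1), -138)) = Mul(57, Add(-28, -138)) = Mul(57, -166) = -9462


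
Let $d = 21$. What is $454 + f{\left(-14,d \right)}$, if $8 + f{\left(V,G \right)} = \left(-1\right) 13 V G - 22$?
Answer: $4246$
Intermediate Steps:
$f{\left(V,G \right)} = -30 - 13 G V$ ($f{\left(V,G \right)} = -8 + \left(\left(-1\right) 13 V G - 22\right) = -8 + \left(- 13 V G - 22\right) = -8 - \left(22 + 13 G V\right) = -30 - 13 G V$)
$454 + f{\left(-14,d \right)} = 454 - \left(30 + 273 \left(-14\right)\right) = 454 + \left(-30 + 3822\right) = 454 + 3792 = 4246$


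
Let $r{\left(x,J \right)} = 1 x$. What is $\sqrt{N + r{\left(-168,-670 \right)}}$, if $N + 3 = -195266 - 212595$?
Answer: $4 i \sqrt{25502} \approx 638.77 i$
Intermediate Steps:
$r{\left(x,J \right)} = x$
$N = -407864$ ($N = -3 - 407861 = -407864$)
$\sqrt{N + r{\left(-168,-670 \right)}} = \sqrt{-407864 - 168} = \sqrt{-408032} = 4 i \sqrt{25502}$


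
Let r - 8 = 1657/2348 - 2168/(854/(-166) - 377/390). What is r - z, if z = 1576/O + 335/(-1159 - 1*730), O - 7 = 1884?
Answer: 46304635936525879/127629368374084 ≈ 362.81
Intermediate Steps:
O = 1891 (O = 7 + 1884 = 1891)
r = 12986306057/35729516 (r = 8 + (1657/2348 - 2168/(854/(-166) - 377/390)) = 8 + (1657*(1/2348) - 2168/(854*(-1/166) - 377*1/390)) = 8 + (1657/2348 - 2168/(-427/83 - 29/30)) = 8 + (1657/2348 - 2168/(-15217/2490)) = 8 + (1657/2348 - 2168*(-2490/15217)) = 8 + (1657/2348 + 5398320/15217) = 8 + 12700469929/35729516 = 12986306057/35729516 ≈ 363.46)
z = 2343579/3572099 (z = 1576/1891 + 335/(-1159 - 1*730) = 1576*(1/1891) + 335/(-1159 - 730) = 1576/1891 + 335/(-1889) = 1576/1891 + 335*(-1/1889) = 1576/1891 - 335/1889 = 2343579/3572099 ≈ 0.65608)
r - z = 12986306057/35729516 - 1*2343579/3572099 = 12986306057/35729516 - 2343579/3572099 = 46304635936525879/127629368374084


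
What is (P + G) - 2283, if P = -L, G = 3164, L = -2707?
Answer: 3588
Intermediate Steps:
P = 2707 (P = -1*(-2707) = 2707)
(P + G) - 2283 = (2707 + 3164) - 2283 = 5871 - 2283 = 3588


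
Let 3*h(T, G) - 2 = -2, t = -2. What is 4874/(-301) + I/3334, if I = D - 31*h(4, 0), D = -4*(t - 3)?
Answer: -8121948/501767 ≈ -16.187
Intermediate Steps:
h(T, G) = 0 (h(T, G) = ⅔ + (⅓)*(-2) = ⅔ - ⅔ = 0)
D = 20 (D = -4*(-2 - 3) = -4*(-5) = 20)
I = 20 (I = 20 - 31*0 = 20 + 0 = 20)
4874/(-301) + I/3334 = 4874/(-301) + 20/3334 = 4874*(-1/301) + 20*(1/3334) = -4874/301 + 10/1667 = -8121948/501767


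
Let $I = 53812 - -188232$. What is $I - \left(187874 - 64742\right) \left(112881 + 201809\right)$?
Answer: $-38748167036$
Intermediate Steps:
$I = 242044$ ($I = 53812 + 188232 = 242044$)
$I - \left(187874 - 64742\right) \left(112881 + 201809\right) = 242044 - \left(187874 - 64742\right) \left(112881 + 201809\right) = 242044 - 123132 \cdot 314690 = 242044 - 38748409080 = -38748167036$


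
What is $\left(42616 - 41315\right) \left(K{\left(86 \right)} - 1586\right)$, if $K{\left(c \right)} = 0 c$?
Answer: $-2063386$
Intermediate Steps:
$K{\left(c \right)} = 0$
$\left(42616 - 41315\right) \left(K{\left(86 \right)} - 1586\right) = \left(42616 - 41315\right) \left(0 - 1586\right) = 1301 \left(-1586\right) = -2063386$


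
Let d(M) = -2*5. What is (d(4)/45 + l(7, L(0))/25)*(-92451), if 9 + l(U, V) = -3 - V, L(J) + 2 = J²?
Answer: 862876/15 ≈ 57525.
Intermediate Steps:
L(J) = -2 + J²
l(U, V) = -12 - V (l(U, V) = -9 + (-3 - V) = -12 - V)
d(M) = -10
(d(4)/45 + l(7, L(0))/25)*(-92451) = (-10/45 + (-12 - (-2 + 0²))/25)*(-92451) = (-10*1/45 + (-12 - (-2 + 0))*(1/25))*(-92451) = (-2/9 + (-12 - 1*(-2))*(1/25))*(-92451) = (-2/9 + (-12 + 2)*(1/25))*(-92451) = (-2/9 - 10*1/25)*(-92451) = (-2/9 - ⅖)*(-92451) = -28/45*(-92451) = 862876/15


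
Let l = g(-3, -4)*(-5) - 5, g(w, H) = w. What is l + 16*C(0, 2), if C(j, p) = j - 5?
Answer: -70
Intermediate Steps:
C(j, p) = -5 + j
l = 10 (l = -3*(-5) - 5 = 15 - 5 = 10)
l + 16*C(0, 2) = 10 + 16*(-5 + 0) = 10 + 16*(-5) = 10 - 80 = -70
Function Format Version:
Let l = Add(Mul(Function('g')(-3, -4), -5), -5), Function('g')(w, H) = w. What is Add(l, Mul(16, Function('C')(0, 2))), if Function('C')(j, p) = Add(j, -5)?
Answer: -70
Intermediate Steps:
Function('C')(j, p) = Add(-5, j)
l = 10 (l = Add(Mul(-3, -5), -5) = Add(15, -5) = 10)
Add(l, Mul(16, Function('C')(0, 2))) = Add(10, Mul(16, Add(-5, 0))) = Add(10, Mul(16, -5)) = Add(10, -80) = -70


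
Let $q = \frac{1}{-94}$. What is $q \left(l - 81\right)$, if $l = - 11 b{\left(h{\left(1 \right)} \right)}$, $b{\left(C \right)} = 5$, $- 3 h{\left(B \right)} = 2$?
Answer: $\frac{68}{47} \approx 1.4468$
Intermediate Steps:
$q = - \frac{1}{94} \approx -0.010638$
$h{\left(B \right)} = - \frac{2}{3}$ ($h{\left(B \right)} = \left(- \frac{1}{3}\right) 2 = - \frac{2}{3}$)
$l = -55$ ($l = \left(-11\right) 5 = -55$)
$q \left(l - 81\right) = - \frac{-55 - 81}{94} = \left(- \frac{1}{94}\right) \left(-136\right) = \frac{68}{47}$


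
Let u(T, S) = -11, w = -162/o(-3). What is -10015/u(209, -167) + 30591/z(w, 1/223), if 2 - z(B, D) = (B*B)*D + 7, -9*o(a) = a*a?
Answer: 198960662/300949 ≈ 661.11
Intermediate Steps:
o(a) = -a**2/9 (o(a) = -a*a/9 = -a**2/9)
w = 162 (w = -162*(-1/1) = -162/((-1/9*9)) = -162/(-1) = -162*(-1) = 162)
z(B, D) = -5 - D*B**2 (z(B, D) = 2 - ((B*B)*D + 7) = 2 - (B**2*D + 7) = 2 - (D*B**2 + 7) = 2 - (7 + D*B**2) = 2 + (-7 - D*B**2) = -5 - D*B**2)
-10015/u(209, -167) + 30591/z(w, 1/223) = -10015/(-11) + 30591/(-5 - 1*162**2/223) = -10015*(-1/11) + 30591/(-5 - 1*1/223*26244) = 10015/11 + 30591/(-5 - 26244/223) = 10015/11 + 30591/(-27359/223) = 10015/11 + 30591*(-223/27359) = 10015/11 - 6821793/27359 = 198960662/300949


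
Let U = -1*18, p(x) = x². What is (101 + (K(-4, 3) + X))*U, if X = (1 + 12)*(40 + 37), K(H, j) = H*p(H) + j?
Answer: -18738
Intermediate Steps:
K(H, j) = j + H³ (K(H, j) = H*H² + j = H³ + j = j + H³)
X = 1001 (X = 13*77 = 1001)
U = -18
(101 + (K(-4, 3) + X))*U = (101 + ((3 + (-4)³) + 1001))*(-18) = (101 + ((3 - 64) + 1001))*(-18) = (101 + (-61 + 1001))*(-18) = (101 + 940)*(-18) = 1041*(-18) = -18738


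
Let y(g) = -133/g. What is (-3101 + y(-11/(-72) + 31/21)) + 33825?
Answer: 25157372/821 ≈ 30642.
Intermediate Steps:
(-3101 + y(-11/(-72) + 31/21)) + 33825 = (-3101 - 133/(-11/(-72) + 31/21)) + 33825 = (-3101 - 133/(-11*(-1/72) + 31*(1/21))) + 33825 = (-3101 - 133/(11/72 + 31/21)) + 33825 = (-3101 - 133/821/504) + 33825 = (-3101 - 133*504/821) + 33825 = (-3101 - 67032/821) + 33825 = -2612953/821 + 33825 = 25157372/821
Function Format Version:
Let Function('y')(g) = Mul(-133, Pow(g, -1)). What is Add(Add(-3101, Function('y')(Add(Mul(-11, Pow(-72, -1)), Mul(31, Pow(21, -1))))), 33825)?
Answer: Rational(25157372, 821) ≈ 30642.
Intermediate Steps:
Add(Add(-3101, Function('y')(Add(Mul(-11, Pow(-72, -1)), Mul(31, Pow(21, -1))))), 33825) = Add(Add(-3101, Mul(-133, Pow(Add(Mul(-11, Pow(-72, -1)), Mul(31, Pow(21, -1))), -1))), 33825) = Add(Add(-3101, Mul(-133, Pow(Add(Mul(-11, Rational(-1, 72)), Mul(31, Rational(1, 21))), -1))), 33825) = Add(Add(-3101, Mul(-133, Pow(Add(Rational(11, 72), Rational(31, 21)), -1))), 33825) = Add(Add(-3101, Mul(-133, Pow(Rational(821, 504), -1))), 33825) = Add(Add(-3101, Mul(-133, Rational(504, 821))), 33825) = Add(Add(-3101, Rational(-67032, 821)), 33825) = Add(Rational(-2612953, 821), 33825) = Rational(25157372, 821)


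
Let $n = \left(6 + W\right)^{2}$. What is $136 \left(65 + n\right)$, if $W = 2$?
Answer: $17544$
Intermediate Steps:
$n = 64$ ($n = \left(6 + 2\right)^{2} = 8^{2} = 64$)
$136 \left(65 + n\right) = 136 \left(65 + 64\right) = 136 \cdot 129 = 17544$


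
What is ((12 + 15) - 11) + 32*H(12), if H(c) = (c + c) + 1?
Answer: 816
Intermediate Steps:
H(c) = 1 + 2*c (H(c) = 2*c + 1 = 1 + 2*c)
((12 + 15) - 11) + 32*H(12) = ((12 + 15) - 11) + 32*(1 + 2*12) = (27 - 11) + 32*(1 + 24) = 16 + 32*25 = 16 + 800 = 816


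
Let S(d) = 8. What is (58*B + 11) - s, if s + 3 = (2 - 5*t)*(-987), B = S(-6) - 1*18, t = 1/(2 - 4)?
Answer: 7751/2 ≈ 3875.5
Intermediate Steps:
t = -½ (t = 1/(-2) = -½ ≈ -0.50000)
B = -10 (B = 8 - 1*18 = 8 - 18 = -10)
s = -8889/2 (s = -3 + (2 - 5*(-½))*(-987) = -3 + (2 + 5/2)*(-987) = -3 + (9/2)*(-987) = -3 - 8883/2 = -8889/2 ≈ -4444.5)
(58*B + 11) - s = (58*(-10) + 11) - 1*(-8889/2) = (-580 + 11) + 8889/2 = -569 + 8889/2 = 7751/2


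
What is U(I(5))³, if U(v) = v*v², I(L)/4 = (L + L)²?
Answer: 262144000000000000000000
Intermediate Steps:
I(L) = 16*L² (I(L) = 4*(L + L)² = 4*(2*L)² = 4*(4*L²) = 16*L²)
U(v) = v³
U(I(5))³ = ((16*5²)³)³ = ((16*25)³)³ = (400³)³ = 64000000³ = 262144000000000000000000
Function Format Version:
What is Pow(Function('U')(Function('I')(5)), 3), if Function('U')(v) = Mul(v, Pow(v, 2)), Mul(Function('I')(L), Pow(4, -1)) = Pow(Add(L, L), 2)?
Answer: 262144000000000000000000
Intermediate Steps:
Function('I')(L) = Mul(16, Pow(L, 2)) (Function('I')(L) = Mul(4, Pow(Add(L, L), 2)) = Mul(4, Pow(Mul(2, L), 2)) = Mul(4, Mul(4, Pow(L, 2))) = Mul(16, Pow(L, 2)))
Function('U')(v) = Pow(v, 3)
Pow(Function('U')(Function('I')(5)), 3) = Pow(Pow(Mul(16, Pow(5, 2)), 3), 3) = Pow(Pow(Mul(16, 25), 3), 3) = Pow(Pow(400, 3), 3) = Pow(64000000, 3) = 262144000000000000000000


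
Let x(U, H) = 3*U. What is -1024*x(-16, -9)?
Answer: 49152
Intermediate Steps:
-1024*x(-16, -9) = -3072*(-16) = -1024*(-48) = 49152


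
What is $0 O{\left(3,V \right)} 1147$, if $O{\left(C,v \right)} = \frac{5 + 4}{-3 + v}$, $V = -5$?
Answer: $0$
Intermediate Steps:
$O{\left(C,v \right)} = \frac{9}{-3 + v}$
$0 O{\left(3,V \right)} 1147 = 0 \frac{9}{-3 - 5} \cdot 1147 = 0 \frac{9}{-8} \cdot 1147 = 0 \cdot 9 \left(- \frac{1}{8}\right) 1147 = 0 \left(- \frac{9}{8}\right) 1147 = 0 \cdot 1147 = 0$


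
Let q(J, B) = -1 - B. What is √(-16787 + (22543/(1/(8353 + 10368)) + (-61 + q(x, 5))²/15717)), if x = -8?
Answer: √616845045791073/1209 ≈ 20543.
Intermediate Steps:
√(-16787 + (22543/(1/(8353 + 10368)) + (-61 + q(x, 5))²/15717)) = √(-16787 + (22543/(1/(8353 + 10368)) + (-61 + (-1 - 1*5))²/15717)) = √(-16787 + (22543/(1/18721) + (-61 + (-1 - 5))²*(1/15717))) = √(-16787 + (22543/(1/18721) + (-61 - 6)²*(1/15717))) = √(-16787 + (22543*18721 + (-67)²*(1/15717))) = √(-16787 + (422027503 + 4489*(1/15717))) = √(-16787 + (422027503 + 4489/15717)) = √(-16787 + 6633006269140/15717) = √(6632742427861/15717) = √616845045791073/1209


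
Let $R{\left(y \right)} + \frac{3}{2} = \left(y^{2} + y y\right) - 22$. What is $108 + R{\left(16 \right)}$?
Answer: $\frac{1193}{2} \approx 596.5$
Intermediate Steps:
$R{\left(y \right)} = - \frac{47}{2} + 2 y^{2}$ ($R{\left(y \right)} = - \frac{3}{2} - \left(22 - y^{2} - y y\right) = - \frac{3}{2} + \left(\left(y^{2} + y^{2}\right) - 22\right) = - \frac{3}{2} + \left(2 y^{2} - 22\right) = - \frac{3}{2} + \left(-22 + 2 y^{2}\right) = - \frac{47}{2} + 2 y^{2}$)
$108 + R{\left(16 \right)} = 108 - \left(\frac{47}{2} - 2 \cdot 16^{2}\right) = 108 + \left(- \frac{47}{2} + 2 \cdot 256\right) = 108 + \left(- \frac{47}{2} + 512\right) = 108 + \frac{977}{2} = \frac{1193}{2}$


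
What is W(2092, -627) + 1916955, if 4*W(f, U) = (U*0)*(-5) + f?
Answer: 1917478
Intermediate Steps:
W(f, U) = f/4 (W(f, U) = ((U*0)*(-5) + f)/4 = (0*(-5) + f)/4 = (0 + f)/4 = f/4)
W(2092, -627) + 1916955 = (¼)*2092 + 1916955 = 523 + 1916955 = 1917478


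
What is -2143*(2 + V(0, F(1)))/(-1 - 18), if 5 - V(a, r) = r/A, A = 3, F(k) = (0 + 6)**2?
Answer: -10715/19 ≈ -563.95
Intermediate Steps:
F(k) = 36 (F(k) = 6**2 = 36)
V(a, r) = 5 - r/3
-2143*(2 + V(0, F(1)))/(-1 - 18) = -2143*(2 + (5 - 1/3*36))/(-1 - 18) = -2143*(2 + (5 - 12))/(-19) = -2143*(2 - 7)*(-1)/19 = -(-10715)*(-1)/19 = -2143*5/19 = -10715/19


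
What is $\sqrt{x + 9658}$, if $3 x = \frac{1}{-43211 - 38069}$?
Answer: $\frac{13 \sqrt{53092163310}}{30480} \approx 98.275$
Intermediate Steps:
$x = - \frac{1}{243840}$ ($x = \frac{1}{3 \left(-43211 - 38069\right)} = \frac{1}{3 \left(-81280\right)} = \frac{1}{3} \left(- \frac{1}{81280}\right) = - \frac{1}{243840} \approx -4.101 \cdot 10^{-6}$)
$\sqrt{x + 9658} = \sqrt{- \frac{1}{243840} + 9658} = \sqrt{\frac{2355006719}{243840}} = \frac{13 \sqrt{53092163310}}{30480}$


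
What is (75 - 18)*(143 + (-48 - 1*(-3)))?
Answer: 5586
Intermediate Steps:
(75 - 18)*(143 + (-48 - 1*(-3))) = 57*(143 + (-48 + 3)) = 57*(143 - 45) = 57*98 = 5586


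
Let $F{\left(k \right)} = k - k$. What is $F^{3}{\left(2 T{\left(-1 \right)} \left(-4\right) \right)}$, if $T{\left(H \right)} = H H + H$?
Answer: $0$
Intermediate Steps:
$T{\left(H \right)} = H + H^{2}$ ($T{\left(H \right)} = H^{2} + H = H + H^{2}$)
$F{\left(k \right)} = 0$
$F^{3}{\left(2 T{\left(-1 \right)} \left(-4\right) \right)} = 0^{3} = 0$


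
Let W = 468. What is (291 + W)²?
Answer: 576081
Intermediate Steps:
(291 + W)² = (291 + 468)² = 759² = 576081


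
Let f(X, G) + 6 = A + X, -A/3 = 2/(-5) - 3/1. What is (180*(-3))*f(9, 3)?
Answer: -7128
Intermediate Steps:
A = 51/5 (A = -3*(2/(-5) - 3/1) = -3*(2*(-⅕) - 3*1) = -3*(-⅖ - 3) = -3*(-17/5) = 51/5 ≈ 10.200)
f(X, G) = 21/5 + X (f(X, G) = -6 + (51/5 + X) = 21/5 + X)
(180*(-3))*f(9, 3) = (180*(-3))*(21/5 + 9) = -540*66/5 = -7128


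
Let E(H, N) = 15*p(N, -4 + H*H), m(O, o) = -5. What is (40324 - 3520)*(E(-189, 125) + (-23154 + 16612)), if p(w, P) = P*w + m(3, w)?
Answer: 2464497345432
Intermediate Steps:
p(w, P) = -5 + P*w (p(w, P) = P*w - 5 = -5 + P*w)
E(H, N) = -75 + 15*N*(-4 + H²) (E(H, N) = 15*(-5 + (-4 + H*H)*N) = 15*(-5 + (-4 + H²)*N) = 15*(-5 + N*(-4 + H²)) = -75 + 15*N*(-4 + H²))
(40324 - 3520)*(E(-189, 125) + (-23154 + 16612)) = (40324 - 3520)*((-75 + 15*125*(-4 + (-189)²)) + (-23154 + 16612)) = 36804*((-75 + 15*125*(-4 + 35721)) - 6542) = 36804*((-75 + 15*125*35717) - 6542) = 36804*((-75 + 66969375) - 6542) = 36804*(66969300 - 6542) = 36804*66962758 = 2464497345432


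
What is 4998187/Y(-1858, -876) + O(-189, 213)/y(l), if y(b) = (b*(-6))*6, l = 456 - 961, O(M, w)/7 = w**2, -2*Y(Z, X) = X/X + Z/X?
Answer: -8844343622911/2761340 ≈ -3.2029e+6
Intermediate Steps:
Y(Z, X) = -1/2 - Z/(2*X) (Y(Z, X) = -(X/X + Z/X)/2 = -(1 + Z/X)/2 = -1/2 - Z/(2*X))
O(M, w) = 7*w**2
l = -505
y(b) = -36*b (y(b) = -6*b*6 = -36*b)
4998187/Y(-1858, -876) + O(-189, 213)/y(l) = 4998187/(((1/2)*(-1*(-876) - 1*(-1858))/(-876))) + (7*213**2)/((-36*(-505))) = 4998187/(((1/2)*(-1/876)*(876 + 1858))) + (7*45369)/18180 = 4998187/(((1/2)*(-1/876)*2734)) + 317583*(1/18180) = 4998187/(-1367/876) + 35287/2020 = 4998187*(-876/1367) + 35287/2020 = -4378411812/1367 + 35287/2020 = -8844343622911/2761340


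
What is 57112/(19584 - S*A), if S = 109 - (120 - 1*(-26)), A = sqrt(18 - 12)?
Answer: 186413568/63920807 - 1056572*sqrt(6)/191762421 ≈ 2.9028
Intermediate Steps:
A = sqrt(6) ≈ 2.4495
S = -37 (S = 109 - (120 + 26) = 109 - 1*146 = 109 - 146 = -37)
57112/(19584 - S*A) = 57112/(19584 - (-37)*sqrt(6)) = 57112/(19584 + 37*sqrt(6))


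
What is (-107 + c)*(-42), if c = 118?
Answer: -462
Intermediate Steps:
(-107 + c)*(-42) = (-107 + 118)*(-42) = 11*(-42) = -462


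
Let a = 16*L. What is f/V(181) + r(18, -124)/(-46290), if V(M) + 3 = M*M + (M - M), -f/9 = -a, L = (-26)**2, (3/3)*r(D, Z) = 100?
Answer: 225138898/75818391 ≈ 2.9694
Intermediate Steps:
r(D, Z) = 100
L = 676
a = 10816 (a = 16*676 = 10816)
f = 97344 (f = -(-9)*10816 = -9*(-10816) = 97344)
V(M) = -3 + M**2 (V(M) = -3 + (M*M + (M - M)) = -3 + (M**2 + 0) = -3 + M**2)
f/V(181) + r(18, -124)/(-46290) = 97344/(-3 + 181**2) + 100/(-46290) = 97344/(-3 + 32761) + 100*(-1/46290) = 97344/32758 - 10/4629 = 97344*(1/32758) - 10/4629 = 48672/16379 - 10/4629 = 225138898/75818391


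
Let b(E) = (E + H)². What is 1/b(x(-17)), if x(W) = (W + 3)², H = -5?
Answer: 1/36481 ≈ 2.7412e-5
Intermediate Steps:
x(W) = (3 + W)²
b(E) = (-5 + E)² (b(E) = (E - 5)² = (-5 + E)²)
1/b(x(-17)) = 1/((-5 + (3 - 17)²)²) = 1/((-5 + (-14)²)²) = 1/((-5 + 196)²) = 1/(191²) = 1/36481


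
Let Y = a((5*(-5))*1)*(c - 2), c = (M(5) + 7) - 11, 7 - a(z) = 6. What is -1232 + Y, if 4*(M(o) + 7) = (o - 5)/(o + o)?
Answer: -1245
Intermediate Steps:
M(o) = -7 + (-5 + o)/(8*o) (M(o) = -7 + ((o - 5)/(o + o))/4 = -7 + ((-5 + o)/((2*o)))/4 = -7 + ((-5 + o)*(1/(2*o)))/4 = -7 + ((-5 + o)/(2*o))/4 = -7 + (-5 + o)/(8*o))
a(z) = 1 (a(z) = 7 - 1*6 = 7 - 6 = 1)
c = -11 (c = ((5/8)*(-1 - 11*5)/5 + 7) - 11 = ((5/8)*(⅕)*(-1 - 55) + 7) - 11 = ((5/8)*(⅕)*(-56) + 7) - 11 = (-7 + 7) - 11 = 0 - 11 = -11)
Y = -13 (Y = 1*(-11 - 2) = 1*(-13) = -13)
-1232 + Y = -1232 - 13 = -1245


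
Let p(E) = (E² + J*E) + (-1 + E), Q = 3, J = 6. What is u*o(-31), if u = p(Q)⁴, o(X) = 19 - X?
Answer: 35364050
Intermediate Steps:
p(E) = -1 + E² + 7*E (p(E) = (E² + 6*E) + (-1 + E) = -1 + E² + 7*E)
u = 707281 (u = (-1 + 3² + 7*3)⁴ = (-1 + 9 + 21)⁴ = 29⁴ = 707281)
u*o(-31) = 707281*(19 - 1*(-31)) = 707281*(19 + 31) = 707281*50 = 35364050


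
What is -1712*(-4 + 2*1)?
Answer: 3424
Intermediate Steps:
-1712*(-4 + 2*1) = -1712*(-4 + 2) = -1712*(-2) = 3424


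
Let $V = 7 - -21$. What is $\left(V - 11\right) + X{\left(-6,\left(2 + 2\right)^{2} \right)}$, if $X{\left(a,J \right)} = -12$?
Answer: $5$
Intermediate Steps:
$V = 28$ ($V = 7 + 21 = 28$)
$\left(V - 11\right) + X{\left(-6,\left(2 + 2\right)^{2} \right)} = \left(28 - 11\right) - 12 = 17 - 12 = 5$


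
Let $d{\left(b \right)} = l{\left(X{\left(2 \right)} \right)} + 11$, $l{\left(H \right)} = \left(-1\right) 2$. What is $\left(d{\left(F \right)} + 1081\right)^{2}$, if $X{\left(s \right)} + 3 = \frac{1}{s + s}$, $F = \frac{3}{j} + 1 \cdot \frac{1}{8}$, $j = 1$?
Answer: $1188100$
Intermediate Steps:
$F = \frac{25}{8}$ ($F = \frac{3}{1} + 1 \cdot \frac{1}{8} = 3 \cdot 1 + 1 \cdot \frac{1}{8} = 3 + \frac{1}{8} = \frac{25}{8} \approx 3.125$)
$X{\left(s \right)} = -3 + \frac{1}{2 s}$ ($X{\left(s \right)} = -3 + \frac{1}{s + s} = -3 + \frac{1}{2 s}$)
$l{\left(H \right)} = -2$
$d{\left(b \right)} = 9$ ($d{\left(b \right)} = -2 + 11 = 9$)
$\left(d{\left(F \right)} + 1081\right)^{2} = \left(9 + 1081\right)^{2} = 1090^{2} = 1188100$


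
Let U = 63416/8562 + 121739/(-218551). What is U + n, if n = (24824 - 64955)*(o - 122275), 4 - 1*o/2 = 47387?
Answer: 8149290315944326750/935616831 ≈ 8.7101e+9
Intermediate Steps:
o = -94766 (o = 8 - 2*47387 = 8 - 94774 = -94766)
n = 8710072371 (n = (24824 - 64955)*(-94766 - 122275) = -40131*(-217041) = 8710072371)
U = 6408650449/935616831 (U = 63416*(1/8562) + 121739*(-1/218551) = 31708/4281 - 121739/218551 = 6408650449/935616831 ≈ 6.8497)
U + n = 6408650449/935616831 + 8710072371 = 8149290315944326750/935616831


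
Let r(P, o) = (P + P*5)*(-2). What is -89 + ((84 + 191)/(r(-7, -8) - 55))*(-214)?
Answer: -61431/29 ≈ -2118.3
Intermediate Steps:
r(P, o) = -12*P (r(P, o) = (P + 5*P)*(-2) = (6*P)*(-2) = -12*P)
-89 + ((84 + 191)/(r(-7, -8) - 55))*(-214) = -89 + ((84 + 191)/(-12*(-7) - 55))*(-214) = -89 + (275/(84 - 55))*(-214) = -89 + (275/29)*(-214) = -89 - 58850/29 = -61431/29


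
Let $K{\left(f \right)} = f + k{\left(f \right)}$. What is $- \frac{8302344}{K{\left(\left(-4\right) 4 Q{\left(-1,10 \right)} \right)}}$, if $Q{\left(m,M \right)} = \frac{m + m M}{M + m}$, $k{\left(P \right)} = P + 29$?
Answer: $- \frac{74721096}{613} \approx -1.2189 \cdot 10^{5}$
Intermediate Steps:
$k{\left(P \right)} = 29 + P$
$Q{\left(m,M \right)} = \frac{m + M m}{M + m}$
$K{\left(f \right)} = 29 + 2 f$ ($K{\left(f \right)} = f + \left(29 + f\right) = 29 + 2 f$)
$- \frac{8302344}{K{\left(\left(-4\right) 4 Q{\left(-1,10 \right)} \right)}} = - \frac{8302344}{29 + 2 \left(-4\right) 4 \left(- \frac{1 + 10}{10 - 1}\right)} = - \frac{8302344}{29 + 2 \left(- 16 \left(\left(-1\right) \frac{1}{9} \cdot 11\right)\right)} = - \frac{8302344}{29 + 2 \left(\left(-16\right) \left(- \frac{11}{9}\right)\right)} = - \frac{8302344}{29 + 2 \cdot \frac{176}{9}} = - \frac{8302344}{29 + \frac{352}{9}} = - \frac{8302344}{\frac{613}{9}} = \left(-8302344\right) \frac{9}{613} = - \frac{74721096}{613}$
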